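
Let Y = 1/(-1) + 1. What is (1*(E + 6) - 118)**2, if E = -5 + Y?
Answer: 13689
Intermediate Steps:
Y = 0 (Y = -1 + 1 = 0)
E = -5 (E = -5 + 0 = -5)
(1*(E + 6) - 118)**2 = (1*(-5 + 6) - 118)**2 = (1*1 - 118)**2 = (1 - 118)**2 = (-117)**2 = 13689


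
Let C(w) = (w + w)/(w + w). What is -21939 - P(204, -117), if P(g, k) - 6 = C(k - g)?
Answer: -21946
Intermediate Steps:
C(w) = 1 (C(w) = (2*w)/((2*w)) = (2*w)*(1/(2*w)) = 1)
P(g, k) = 7 (P(g, k) = 6 + 1 = 7)
-21939 - P(204, -117) = -21939 - 1*7 = -21939 - 7 = -21946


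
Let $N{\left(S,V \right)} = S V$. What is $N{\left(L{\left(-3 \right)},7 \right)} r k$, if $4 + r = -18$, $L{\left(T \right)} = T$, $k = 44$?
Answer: $20328$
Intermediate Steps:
$r = -22$ ($r = -4 - 18 = -22$)
$N{\left(L{\left(-3 \right)},7 \right)} r k = \left(-3\right) 7 \left(-22\right) 44 = \left(-21\right) \left(-22\right) 44 = 462 \cdot 44 = 20328$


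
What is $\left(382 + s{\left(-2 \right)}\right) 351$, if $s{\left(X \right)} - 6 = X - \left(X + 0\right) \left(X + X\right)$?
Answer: $132678$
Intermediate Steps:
$s{\left(X \right)} = 6 + X - 2 X^{2}$ ($s{\left(X \right)} = 6 + \left(X - \left(X + 0\right) \left(X + X\right)\right) = 6 - \left(- X + X 2 X\right) = 6 + \left(X - 2 X^{2}\right) = 6 - \left(- X + 2 X^{2}\right) = 6 + X - 2 X^{2}$)
$\left(382 + s{\left(-2 \right)}\right) 351 = \left(382 - \left(-4 + 8\right)\right) 351 = \left(382 - 4\right) 351 = 378 \cdot 351 = 132678$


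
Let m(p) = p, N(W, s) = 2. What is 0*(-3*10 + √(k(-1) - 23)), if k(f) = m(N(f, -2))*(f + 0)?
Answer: 0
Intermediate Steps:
k(f) = 2*f (k(f) = 2*(f + 0) = 2*f)
0*(-3*10 + √(k(-1) - 23)) = 0*(-3*10 + √(2*(-1) - 23)) = 0*(-30 + √(-2 - 23)) = 0*(-30 + √(-25)) = 0*(-30 + 5*I) = 0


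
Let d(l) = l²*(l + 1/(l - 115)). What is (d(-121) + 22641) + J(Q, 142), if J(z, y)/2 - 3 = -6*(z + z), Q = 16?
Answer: -412848969/236 ≈ -1.7494e+6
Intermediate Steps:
J(z, y) = 6 - 24*z (J(z, y) = 6 + 2*(-6*(z + z)) = 6 + 2*(-12*z) = 6 - 24*z)
d(l) = l²*(l + 1/(-115 + l))
(d(-121) + 22641) + J(Q, 142) = ((-121)²*(1 + (-121)² - 115*(-121))/(-115 - 121) + 22641) + (6 - 24*16) = (14641*(1 + 14641 + 13915)/(-236) + 22641) + (6 - 384) = (14641*(-1/236)*28557 + 22641) - 378 = (-418103037/236 + 22641) - 378 = -412759761/236 - 378 = -412848969/236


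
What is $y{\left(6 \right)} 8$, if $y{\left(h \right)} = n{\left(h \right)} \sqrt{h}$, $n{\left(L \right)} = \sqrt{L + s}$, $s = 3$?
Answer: $24 \sqrt{6} \approx 58.788$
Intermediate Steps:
$n{\left(L \right)} = \sqrt{3 + L}$ ($n{\left(L \right)} = \sqrt{L + 3} = \sqrt{3 + L}$)
$y{\left(h \right)} = \sqrt{h} \sqrt{3 + h}$ ($y{\left(h \right)} = \sqrt{3 + h} \sqrt{h} = \sqrt{h} \sqrt{3 + h}$)
$y{\left(6 \right)} 8 = \sqrt{6} \sqrt{3 + 6} \cdot 8 = \sqrt{6} \sqrt{9} \cdot 8 = \sqrt{6} \cdot 3 \cdot 8 = 3 \sqrt{6} \cdot 8 = 24 \sqrt{6}$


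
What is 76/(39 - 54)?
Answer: -76/15 ≈ -5.0667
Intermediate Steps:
76/(39 - 54) = 76/(-15) = 76*(-1/15) = -76/15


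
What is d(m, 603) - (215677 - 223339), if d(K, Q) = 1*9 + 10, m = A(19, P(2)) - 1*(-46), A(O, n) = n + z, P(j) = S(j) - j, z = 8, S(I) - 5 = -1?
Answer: 7681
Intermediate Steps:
S(I) = 4 (S(I) = 5 - 1 = 4)
P(j) = 4 - j
A(O, n) = 8 + n (A(O, n) = n + 8 = 8 + n)
m = 56 (m = (8 + (4 - 1*2)) - 1*(-46) = (8 + (4 - 2)) + 46 = (8 + 2) + 46 = 10 + 46 = 56)
d(K, Q) = 19 (d(K, Q) = 9 + 10 = 19)
d(m, 603) - (215677 - 223339) = 19 - (215677 - 223339) = 19 - 1*(-7662) = 19 + 7662 = 7681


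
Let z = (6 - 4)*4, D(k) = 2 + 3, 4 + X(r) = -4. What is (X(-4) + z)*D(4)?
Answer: 0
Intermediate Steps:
X(r) = -8 (X(r) = -4 - 4 = -8)
D(k) = 5
z = 8 (z = 2*4 = 8)
(X(-4) + z)*D(4) = (-8 + 8)*5 = 0*5 = 0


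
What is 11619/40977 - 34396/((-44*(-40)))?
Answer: -38583207/2003320 ≈ -19.260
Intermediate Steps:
11619/40977 - 34396/((-44*(-40))) = 11619*(1/40977) - 34396/1760 = 1291/4553 - 34396*1/1760 = 1291/4553 - 8599/440 = -38583207/2003320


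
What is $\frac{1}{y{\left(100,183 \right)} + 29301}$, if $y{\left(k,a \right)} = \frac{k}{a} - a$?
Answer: $\frac{183}{5328694} \approx 3.4342 \cdot 10^{-5}$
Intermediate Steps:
$y{\left(k,a \right)} = - a + \frac{k}{a}$
$\frac{1}{y{\left(100,183 \right)} + 29301} = \frac{1}{\left(\left(-1\right) 183 + \frac{100}{183}\right) + 29301} = \frac{1}{\left(-183 + 100 \cdot \frac{1}{183}\right) + 29301} = \frac{1}{\left(-183 + \frac{100}{183}\right) + 29301} = \frac{1}{- \frac{33389}{183} + 29301} = \frac{1}{\frac{5328694}{183}} = \frac{183}{5328694}$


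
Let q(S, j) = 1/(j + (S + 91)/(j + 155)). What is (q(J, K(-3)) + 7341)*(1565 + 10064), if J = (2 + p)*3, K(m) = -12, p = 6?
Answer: 136673287942/1601 ≈ 8.5367e+7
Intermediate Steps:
J = 24 (J = (2 + 6)*3 = 8*3 = 24)
q(S, j) = 1/(j + (91 + S)/(155 + j))
(q(J, K(-3)) + 7341)*(1565 + 10064) = ((155 - 12)/(91 + 24 + (-12)² + 155*(-12)) + 7341)*(1565 + 10064) = (143/(91 + 24 + 144 - 1860) + 7341)*11629 = (143/(-1601) + 7341)*11629 = (-1/1601*143 + 7341)*11629 = (-143/1601 + 7341)*11629 = (11752798/1601)*11629 = 136673287942/1601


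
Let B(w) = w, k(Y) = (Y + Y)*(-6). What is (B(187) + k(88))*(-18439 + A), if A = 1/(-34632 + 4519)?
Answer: 482515385352/30113 ≈ 1.6023e+7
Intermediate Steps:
A = -1/30113 (A = 1/(-30113) = -1/30113 ≈ -3.3208e-5)
k(Y) = -12*Y (k(Y) = (2*Y)*(-6) = -12*Y)
(B(187) + k(88))*(-18439 + A) = (187 - 12*88)*(-18439 - 1/30113) = (187 - 1056)*(-555253608/30113) = -869*(-555253608/30113) = 482515385352/30113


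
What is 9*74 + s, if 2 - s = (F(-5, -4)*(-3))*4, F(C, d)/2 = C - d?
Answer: 644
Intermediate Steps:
F(C, d) = -2*d + 2*C (F(C, d) = 2*(C - d) = -2*d + 2*C)
s = -22 (s = 2 - (-2*(-4) + 2*(-5))*(-3)*4 = 2 - (8 - 10)*(-3)*4 = 2 - (-2*(-3))*4 = 2 - 6*4 = 2 - 1*24 = 2 - 24 = -22)
9*74 + s = 9*74 - 22 = 666 - 22 = 644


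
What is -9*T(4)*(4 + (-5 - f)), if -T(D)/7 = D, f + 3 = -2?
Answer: 1008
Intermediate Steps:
f = -5 (f = -3 - 2 = -5)
T(D) = -7*D
-9*T(4)*(4 + (-5 - f)) = -9*(-7*4)*(4 + (-5 - 1*(-5))) = -(-252)*(4 + (-5 + 5)) = -(-252)*(4 + 0) = -(-252)*4 = -9*(-112) = 1008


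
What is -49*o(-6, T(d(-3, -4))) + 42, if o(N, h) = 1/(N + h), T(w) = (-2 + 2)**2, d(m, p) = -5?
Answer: 301/6 ≈ 50.167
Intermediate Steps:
T(w) = 0 (T(w) = 0**2 = 0)
-49*o(-6, T(d(-3, -4))) + 42 = -49/(-6 + 0) + 42 = -49/(-6) + 42 = -49*(-1/6) + 42 = 49/6 + 42 = 301/6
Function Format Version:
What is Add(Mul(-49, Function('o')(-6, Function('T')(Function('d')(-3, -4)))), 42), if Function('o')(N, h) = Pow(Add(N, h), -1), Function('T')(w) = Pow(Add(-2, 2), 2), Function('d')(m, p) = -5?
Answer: Rational(301, 6) ≈ 50.167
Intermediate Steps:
Function('T')(w) = 0 (Function('T')(w) = Pow(0, 2) = 0)
Add(Mul(-49, Function('o')(-6, Function('T')(Function('d')(-3, -4)))), 42) = Add(Mul(-49, Pow(Add(-6, 0), -1)), 42) = Add(Mul(-49, Pow(-6, -1)), 42) = Add(Mul(-49, Rational(-1, 6)), 42) = Add(Rational(49, 6), 42) = Rational(301, 6)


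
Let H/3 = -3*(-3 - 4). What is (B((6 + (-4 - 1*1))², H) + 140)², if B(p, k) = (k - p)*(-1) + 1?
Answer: 6241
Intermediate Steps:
H = 63 (H = 3*(-3*(-3 - 4)) = 3*(-3*(-7)) = 3*21 = 63)
B(p, k) = 1 + p - k (B(p, k) = (p - k) + 1 = 1 + p - k)
(B((6 + (-4 - 1*1))², H) + 140)² = ((1 + (6 + (-4 - 1*1))² - 1*63) + 140)² = ((1 + (6 + (-4 - 1))² - 63) + 140)² = ((1 + (6 - 5)² - 63) + 140)² = ((1 + 1² - 63) + 140)² = ((1 + 1 - 63) + 140)² = (-61 + 140)² = 79² = 6241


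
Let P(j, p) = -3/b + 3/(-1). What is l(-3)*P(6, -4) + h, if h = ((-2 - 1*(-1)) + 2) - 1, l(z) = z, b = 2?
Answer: 27/2 ≈ 13.500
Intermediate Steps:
h = 0 (h = ((-2 + 1) + 2) - 1 = (-1 + 2) - 1 = 1 - 1 = 0)
P(j, p) = -9/2 (P(j, p) = -3/2 + 3/(-1) = -3*½ + 3*(-1) = -3/2 - 3 = -9/2)
l(-3)*P(6, -4) + h = -3*(-9/2) + 0 = 27/2 + 0 = 27/2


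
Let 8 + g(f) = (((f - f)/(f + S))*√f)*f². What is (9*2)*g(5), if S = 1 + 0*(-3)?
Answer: -144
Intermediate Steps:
S = 1 (S = 1 + 0 = 1)
g(f) = -8 (g(f) = -8 + (((f - f)/(f + 1))*√f)*f² = -8 + ((0/(1 + f))*√f)*f² = -8 + (0*√f)*f² = -8 + 0*f² = -8 + 0 = -8)
(9*2)*g(5) = (9*2)*(-8) = 18*(-8) = -144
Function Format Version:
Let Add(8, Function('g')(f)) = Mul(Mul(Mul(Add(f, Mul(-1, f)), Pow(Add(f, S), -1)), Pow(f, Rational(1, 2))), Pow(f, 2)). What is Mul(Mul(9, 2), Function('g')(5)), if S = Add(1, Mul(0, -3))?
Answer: -144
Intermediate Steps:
S = 1 (S = Add(1, 0) = 1)
Function('g')(f) = -8 (Function('g')(f) = Add(-8, Mul(Mul(Mul(Add(f, Mul(-1, f)), Pow(Add(f, 1), -1)), Pow(f, Rational(1, 2))), Pow(f, 2))) = Add(-8, Mul(Mul(Mul(0, Pow(Add(1, f), -1)), Pow(f, Rational(1, 2))), Pow(f, 2))) = Add(-8, Mul(Mul(0, Pow(f, Rational(1, 2))), Pow(f, 2))) = Add(-8, Mul(0, Pow(f, 2))) = Add(-8, 0) = -8)
Mul(Mul(9, 2), Function('g')(5)) = Mul(Mul(9, 2), -8) = Mul(18, -8) = -144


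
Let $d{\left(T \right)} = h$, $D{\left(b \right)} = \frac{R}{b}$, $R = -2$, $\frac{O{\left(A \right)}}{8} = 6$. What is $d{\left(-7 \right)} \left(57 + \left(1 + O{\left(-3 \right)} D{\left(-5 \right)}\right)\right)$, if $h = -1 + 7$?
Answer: $\frac{2316}{5} \approx 463.2$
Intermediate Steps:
$O{\left(A \right)} = 48$ ($O{\left(A \right)} = 8 \cdot 6 = 48$)
$D{\left(b \right)} = - \frac{2}{b}$
$h = 6$
$d{\left(T \right)} = 6$
$d{\left(-7 \right)} \left(57 + \left(1 + O{\left(-3 \right)} D{\left(-5 \right)}\right)\right) = 6 \left(57 + \left(1 + 48 \left(- \frac{2}{-5}\right)\right)\right) = 6 \left(57 + \left(1 + 48 \left(\left(-2\right) \left(- \frac{1}{5}\right)\right)\right)\right) = 6 \left(57 + \left(1 + 48 \cdot \frac{2}{5}\right)\right) = 6 \left(57 + \left(1 + \frac{96}{5}\right)\right) = 6 \left(57 + \frac{101}{5}\right) = 6 \cdot \frac{386}{5} = \frac{2316}{5}$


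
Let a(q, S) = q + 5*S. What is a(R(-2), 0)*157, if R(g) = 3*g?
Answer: -942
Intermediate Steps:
a(R(-2), 0)*157 = (3*(-2) + 5*0)*157 = (-6 + 0)*157 = -6*157 = -942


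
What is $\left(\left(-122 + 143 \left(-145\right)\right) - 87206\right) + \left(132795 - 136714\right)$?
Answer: $-111982$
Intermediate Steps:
$\left(\left(-122 + 143 \left(-145\right)\right) - 87206\right) + \left(132795 - 136714\right) = \left(\left(-122 - 20735\right) - 87206\right) - 3919 = \left(-20857 - 87206\right) - 3919 = -108063 - 3919 = -111982$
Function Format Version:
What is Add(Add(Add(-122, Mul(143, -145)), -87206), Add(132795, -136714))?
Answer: -111982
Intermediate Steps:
Add(Add(Add(-122, Mul(143, -145)), -87206), Add(132795, -136714)) = Add(Add(Add(-122, -20735), -87206), -3919) = Add(Add(-20857, -87206), -3919) = Add(-108063, -3919) = -111982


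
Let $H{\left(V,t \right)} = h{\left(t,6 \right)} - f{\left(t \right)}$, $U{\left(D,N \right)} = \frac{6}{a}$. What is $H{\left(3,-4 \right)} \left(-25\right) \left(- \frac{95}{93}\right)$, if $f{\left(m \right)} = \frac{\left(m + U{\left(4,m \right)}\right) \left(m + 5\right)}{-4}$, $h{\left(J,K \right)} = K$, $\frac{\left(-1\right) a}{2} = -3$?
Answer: $\frac{16625}{124} \approx 134.07$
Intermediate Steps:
$a = 6$ ($a = \left(-2\right) \left(-3\right) = 6$)
$U{\left(D,N \right)} = 1$ ($U{\left(D,N \right)} = \frac{6}{6} = 6 \cdot \frac{1}{6} = 1$)
$f{\left(m \right)} = - \frac{\left(1 + m\right) \left(5 + m\right)}{4}$ ($f{\left(m \right)} = \frac{\left(m + 1\right) \left(m + 5\right)}{-4} = \left(1 + m\right) \left(5 + m\right) \left(- \frac{1}{4}\right) = - \frac{\left(1 + m\right) \left(5 + m\right)}{4}$)
$H{\left(V,t \right)} = \frac{29}{4} + \frac{t^{2}}{4} + \frac{3 t}{2}$ ($H{\left(V,t \right)} = 6 - \left(- \frac{5}{4} - \frac{3 t}{2} - \frac{t^{2}}{4}\right) = 6 + \left(\frac{5}{4} + \frac{t^{2}}{4} + \frac{3 t}{2}\right) = \frac{29}{4} + \frac{t^{2}}{4} + \frac{3 t}{2}$)
$H{\left(3,-4 \right)} \left(-25\right) \left(- \frac{95}{93}\right) = \left(\frac{29}{4} + \frac{\left(-4\right)^{2}}{4} + \frac{3}{2} \left(-4\right)\right) \left(-25\right) \left(- \frac{95}{93}\right) = \left(\frac{29}{4} + \frac{1}{4} \cdot 16 - 6\right) \left(-25\right) \left(\left(-95\right) \frac{1}{93}\right) = \left(\frac{29}{4} + 4 - 6\right) \left(-25\right) \left(- \frac{95}{93}\right) = \frac{21}{4} \left(-25\right) \left(- \frac{95}{93}\right) = \left(- \frac{525}{4}\right) \left(- \frac{95}{93}\right) = \frac{16625}{124}$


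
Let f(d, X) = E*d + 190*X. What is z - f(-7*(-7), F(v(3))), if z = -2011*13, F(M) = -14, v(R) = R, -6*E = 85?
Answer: -136733/6 ≈ -22789.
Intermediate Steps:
E = -85/6 (E = -⅙*85 = -85/6 ≈ -14.167)
f(d, X) = 190*X - 85*d/6 (f(d, X) = -85*d/6 + 190*X = 190*X - 85*d/6)
z = -26143
z - f(-7*(-7), F(v(3))) = -26143 - (190*(-14) - (-595)*(-7)/6) = -26143 - (-2660 - 85/6*49) = -26143 - (-2660 - 4165/6) = -26143 - 1*(-20125/6) = -26143 + 20125/6 = -136733/6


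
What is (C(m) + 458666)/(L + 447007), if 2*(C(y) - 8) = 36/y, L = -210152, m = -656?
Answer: 150445063/77688440 ≈ 1.9365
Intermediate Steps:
C(y) = 8 + 18/y (C(y) = 8 + (36/y)/2 = 8 + 18/y)
(C(m) + 458666)/(L + 447007) = ((8 + 18/(-656)) + 458666)/(-210152 + 447007) = ((8 + 18*(-1/656)) + 458666)/236855 = ((8 - 9/328) + 458666)*(1/236855) = (2615/328 + 458666)*(1/236855) = (150445063/328)*(1/236855) = 150445063/77688440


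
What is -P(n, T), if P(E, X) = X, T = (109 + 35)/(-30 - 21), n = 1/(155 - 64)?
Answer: 48/17 ≈ 2.8235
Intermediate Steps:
n = 1/91 ≈ 0.010989
T = -48/17 (T = 144/(-51) = 144*(-1/51) = -48/17 ≈ -2.8235)
-P(n, T) = -1*(-48/17) = 48/17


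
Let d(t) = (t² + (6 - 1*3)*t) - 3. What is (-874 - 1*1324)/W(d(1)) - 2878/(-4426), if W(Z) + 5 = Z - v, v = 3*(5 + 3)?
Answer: 350319/4426 ≈ 79.150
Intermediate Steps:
v = 24 (v = 3*8 = 24)
d(t) = -3 + t² + 3*t (d(t) = (t² + (6 - 3)*t) - 3 = (t² + 3*t) - 3 = -3 + t² + 3*t)
W(Z) = -29 + Z (W(Z) = -5 + (Z - 1*24) = -5 + (Z - 24) = -5 + (-24 + Z) = -29 + Z)
(-874 - 1*1324)/W(d(1)) - 2878/(-4426) = (-874 - 1*1324)/(-29 + (-3 + 1² + 3*1)) - 2878/(-4426) = (-874 - 1324)/(-29 + (-3 + 1 + 3)) - 2878*(-1/4426) = -2198/(-29 + 1) + 1439/2213 = -2198/(-28) + 1439/2213 = -2198*(-1/28) + 1439/2213 = 157/2 + 1439/2213 = 350319/4426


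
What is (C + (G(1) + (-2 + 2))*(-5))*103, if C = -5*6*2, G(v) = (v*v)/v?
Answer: -6695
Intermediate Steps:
G(v) = v (G(v) = v²/v = v)
C = -60 (C = -30*2 = -60)
(C + (G(1) + (-2 + 2))*(-5))*103 = (-60 + (1 + (-2 + 2))*(-5))*103 = (-60 + (1 + 0)*(-5))*103 = (-60 + 1*(-5))*103 = (-60 - 5)*103 = -65*103 = -6695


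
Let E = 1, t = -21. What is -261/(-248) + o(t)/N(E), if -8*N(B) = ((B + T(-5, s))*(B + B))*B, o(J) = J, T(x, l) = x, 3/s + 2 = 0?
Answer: -4947/248 ≈ -19.948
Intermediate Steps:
s = -3/2 (s = 3/(-2 + 0) = 3/(-2) = 3*(-½) = -3/2 ≈ -1.5000)
N(B) = -B²*(-5 + B)/4 (N(B) = -(B - 5)*(B + B)*B/8 = -(-5 + B)*(2*B)*B/8 = -2*B*(-5 + B)*B/8 = -B²*(-5 + B)/4)
-261/(-248) + o(t)/N(E) = -261/(-248) - 21*4/(5 - 1*1) = -261*(-1/248) - 21*4/(5 - 1) = 261/248 - 21/1 = 261/248 - 21*1 = 261/248 - 21 = -4947/248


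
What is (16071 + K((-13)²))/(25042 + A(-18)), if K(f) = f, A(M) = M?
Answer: 1015/1564 ≈ 0.64898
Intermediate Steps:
(16071 + K((-13)²))/(25042 + A(-18)) = (16071 + (-13)²)/(25042 - 18) = (16071 + 169)/25024 = 16240*(1/25024) = 1015/1564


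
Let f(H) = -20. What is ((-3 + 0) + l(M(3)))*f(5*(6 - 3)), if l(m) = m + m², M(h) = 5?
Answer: -540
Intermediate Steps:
((-3 + 0) + l(M(3)))*f(5*(6 - 3)) = ((-3 + 0) + 5*(1 + 5))*(-20) = (-3 + 5*6)*(-20) = (-3 + 30)*(-20) = 27*(-20) = -540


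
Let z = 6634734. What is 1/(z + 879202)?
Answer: 1/7513936 ≈ 1.3309e-7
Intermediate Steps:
1/(z + 879202) = 1/(6634734 + 879202) = 1/7513936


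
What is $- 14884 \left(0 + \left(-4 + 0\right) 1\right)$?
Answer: $59536$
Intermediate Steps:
$- 14884 \left(0 + \left(-4 + 0\right) 1\right) = - 14884 \left(0 - 4\right) = \left(-14884\right) \left(-4\right) = 59536$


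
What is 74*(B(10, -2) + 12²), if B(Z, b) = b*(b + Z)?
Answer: 9472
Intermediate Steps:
B(Z, b) = b*(Z + b)
74*(B(10, -2) + 12²) = 74*(-2*(10 - 2) + 12²) = 74*(-2*8 + 144) = 74*(-16 + 144) = 74*128 = 9472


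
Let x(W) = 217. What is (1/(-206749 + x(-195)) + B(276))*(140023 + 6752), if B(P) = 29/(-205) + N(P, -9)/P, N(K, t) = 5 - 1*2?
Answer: -622212464645/32459946 ≈ -19169.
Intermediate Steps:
N(K, t) = 3 (N(K, t) = 5 - 2 = 3)
B(P) = -29/205 + 3/P (B(P) = 29/(-205) + 3/P = 29*(-1/205) + 3/P = -29/205 + 3/P)
(1/(-206749 + x(-195)) + B(276))*(140023 + 6752) = (1/(-206749 + 217) + (-29/205 + 3/276))*(140023 + 6752) = (1/(-206532) + (-29/205 + 3*(1/276)))*146775 = (-1/206532 + (-29/205 + 1/92))*146775 = (-1/206532 - 2463/18860)*146775 = -63588397/486899190*146775 = -622212464645/32459946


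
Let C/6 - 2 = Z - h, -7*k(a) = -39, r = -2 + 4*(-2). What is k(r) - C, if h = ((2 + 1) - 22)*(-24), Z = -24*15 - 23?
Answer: 35193/7 ≈ 5027.6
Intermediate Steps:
Z = -383 (Z = -360 - 23 = -383)
r = -10 (r = -2 - 8 = -10)
k(a) = 39/7 (k(a) = -⅐*(-39) = 39/7)
h = 456 (h = (3 - 22)*(-24) = -19*(-24) = 456)
C = -5022 (C = 12 + 6*(-383 - 1*456) = 12 + 6*(-383 - 456) = 12 + 6*(-839) = 12 - 5034 = -5022)
k(r) - C = 39/7 - 1*(-5022) = 39/7 + 5022 = 35193/7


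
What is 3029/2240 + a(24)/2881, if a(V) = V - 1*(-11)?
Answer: 8804949/6453440 ≈ 1.3644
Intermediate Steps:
a(V) = 11 + V (a(V) = V + 11 = 11 + V)
3029/2240 + a(24)/2881 = 3029/2240 + (11 + 24)/2881 = 3029*(1/2240) + 35*(1/2881) = 3029/2240 + 35/2881 = 8804949/6453440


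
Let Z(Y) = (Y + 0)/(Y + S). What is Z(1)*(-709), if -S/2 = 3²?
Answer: 709/17 ≈ 41.706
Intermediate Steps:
S = -18 (S = -2*3² = -2*9 = -18)
Z(Y) = Y/(-18 + Y) (Z(Y) = (Y + 0)/(Y - 18) = Y/(-18 + Y))
Z(1)*(-709) = (1/(-18 + 1))*(-709) = (1/(-17))*(-709) = (1*(-1/17))*(-709) = -1/17*(-709) = 709/17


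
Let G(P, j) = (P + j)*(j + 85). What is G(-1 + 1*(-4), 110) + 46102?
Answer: 66577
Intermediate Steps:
G(P, j) = (85 + j)*(P + j) (G(P, j) = (P + j)*(85 + j) = (85 + j)*(P + j))
G(-1 + 1*(-4), 110) + 46102 = (110² + 85*(-1 + 1*(-4)) + 85*110 + (-1 + 1*(-4))*110) + 46102 = (12100 + 85*(-1 - 4) + 9350 + (-1 - 4)*110) + 46102 = (12100 + 85*(-5) + 9350 - 5*110) + 46102 = (12100 - 425 + 9350 - 550) + 46102 = 20475 + 46102 = 66577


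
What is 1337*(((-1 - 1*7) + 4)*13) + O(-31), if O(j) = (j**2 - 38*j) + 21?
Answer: -67364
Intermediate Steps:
O(j) = 21 + j**2 - 38*j
1337*(((-1 - 1*7) + 4)*13) + O(-31) = 1337*(((-1 - 1*7) + 4)*13) + (21 + (-31)**2 - 38*(-31)) = 1337*(((-1 - 7) + 4)*13) + (21 + 961 + 1178) = 1337*((-8 + 4)*13) + 2160 = 1337*(-4*13) + 2160 = 1337*(-52) + 2160 = -69524 + 2160 = -67364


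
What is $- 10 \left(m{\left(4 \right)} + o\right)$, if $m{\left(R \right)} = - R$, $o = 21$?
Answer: $-170$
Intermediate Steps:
$- 10 \left(m{\left(4 \right)} + o\right) = - 10 \left(\left(-1\right) 4 + 21\right) = - 10 \left(-4 + 21\right) = \left(-10\right) 17 = -170$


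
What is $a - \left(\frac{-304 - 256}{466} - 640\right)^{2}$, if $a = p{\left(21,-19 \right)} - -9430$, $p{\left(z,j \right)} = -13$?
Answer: $- \frac{21809120487}{54289} \approx -4.0172 \cdot 10^{5}$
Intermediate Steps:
$a = 9417$ ($a = -13 - -9430 = -13 + 9430 = 9417$)
$a - \left(\frac{-304 - 256}{466} - 640\right)^{2} = 9417 - \left(\frac{-304 - 256}{466} - 640\right)^{2} = 9417 - \left(\left(-560\right) \frac{1}{466} - 640\right)^{2} = 9417 - \left(- \frac{280}{233} - 640\right)^{2} = 9417 - \left(- \frac{149400}{233}\right)^{2} = 9417 - \frac{22320360000}{54289} = - \frac{21809120487}{54289}$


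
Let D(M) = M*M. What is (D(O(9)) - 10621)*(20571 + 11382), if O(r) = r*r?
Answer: -129729180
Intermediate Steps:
O(r) = r²
D(M) = M²
(D(O(9)) - 10621)*(20571 + 11382) = ((9²)² - 10621)*(20571 + 11382) = (81² - 10621)*31953 = (6561 - 10621)*31953 = -4060*31953 = -129729180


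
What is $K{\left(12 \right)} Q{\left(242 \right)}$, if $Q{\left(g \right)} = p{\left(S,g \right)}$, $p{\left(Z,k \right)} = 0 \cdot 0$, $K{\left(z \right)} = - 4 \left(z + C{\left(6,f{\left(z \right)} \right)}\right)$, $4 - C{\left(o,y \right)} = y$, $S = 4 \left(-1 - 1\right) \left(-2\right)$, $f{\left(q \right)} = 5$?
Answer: $0$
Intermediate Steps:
$S = 16$ ($S = 4 \left(-1 - 1\right) \left(-2\right) = 4 \left(-2\right) \left(-2\right) = \left(-8\right) \left(-2\right) = 16$)
$C{\left(o,y \right)} = 4 - y$
$K{\left(z \right)} = 4 - 4 z$ ($K{\left(z \right)} = - 4 \left(z + \left(4 - 5\right)\right) = - 4 \left(z - 1\right) = - 4 \left(-1 + z\right) = 4 - 4 z$)
$p{\left(Z,k \right)} = 0$
$Q{\left(g \right)} = 0$
$K{\left(12 \right)} Q{\left(242 \right)} = \left(4 - 48\right) 0 = \left(-44\right) 0 = 0$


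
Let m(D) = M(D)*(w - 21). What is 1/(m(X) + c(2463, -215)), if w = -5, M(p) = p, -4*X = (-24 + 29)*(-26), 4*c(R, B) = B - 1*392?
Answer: -4/3987 ≈ -0.0010033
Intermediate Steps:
c(R, B) = -98 + B/4 (c(R, B) = (B - 1*392)/4 = (B - 392)/4 = (-392 + B)/4 = -98 + B/4)
X = 65/2 (X = -(-24 + 29)*(-26)/4 = -5*(-26)/4 = -1/4*(-130) = 65/2 ≈ 32.500)
m(D) = -26*D (m(D) = D*(-5 - 21) = D*(-26) = -26*D)
1/(m(X) + c(2463, -215)) = 1/(-26*65/2 + (-98 + (1/4)*(-215))) = 1/(-845 + (-98 - 215/4)) = 1/(-845 - 607/4) = 1/(-3987/4) = -4/3987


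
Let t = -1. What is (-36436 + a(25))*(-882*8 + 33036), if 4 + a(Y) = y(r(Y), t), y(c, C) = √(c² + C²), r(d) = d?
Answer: -946711200 + 25980*√626 ≈ -9.4606e+8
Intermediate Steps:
y(c, C) = √(C² + c²)
a(Y) = -4 + √(1 + Y²) (a(Y) = -4 + √((-1)² + Y²) = -4 + √(1 + Y²))
(-36436 + a(25))*(-882*8 + 33036) = (-36436 + (-4 + √(1 + 25²)))*(-882*8 + 33036) = (-36436 + (-4 + √(1 + 625)))*(-7056 + 33036) = (-36436 + (-4 + √626))*25980 = (-36440 + √626)*25980 = -946711200 + 25980*√626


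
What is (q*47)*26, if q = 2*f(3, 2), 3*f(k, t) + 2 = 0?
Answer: -4888/3 ≈ -1629.3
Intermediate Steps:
f(k, t) = -2/3 (f(k, t) = -2/3 + (1/3)*0 = -2/3 + 0 = -2/3)
q = -4/3 (q = 2*(-2/3) = -4/3 ≈ -1.3333)
(q*47)*26 = -4/3*47*26 = -188/3*26 = -4888/3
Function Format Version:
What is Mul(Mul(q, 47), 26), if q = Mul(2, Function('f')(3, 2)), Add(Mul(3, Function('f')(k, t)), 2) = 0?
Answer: Rational(-4888, 3) ≈ -1629.3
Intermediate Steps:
Function('f')(k, t) = Rational(-2, 3) (Function('f')(k, t) = Add(Rational(-2, 3), Mul(Rational(1, 3), 0)) = Add(Rational(-2, 3), 0) = Rational(-2, 3))
q = Rational(-4, 3) (q = Mul(2, Rational(-2, 3)) = Rational(-4, 3) ≈ -1.3333)
Mul(Mul(q, 47), 26) = Mul(Mul(Rational(-4, 3), 47), 26) = Mul(Rational(-188, 3), 26) = Rational(-4888, 3)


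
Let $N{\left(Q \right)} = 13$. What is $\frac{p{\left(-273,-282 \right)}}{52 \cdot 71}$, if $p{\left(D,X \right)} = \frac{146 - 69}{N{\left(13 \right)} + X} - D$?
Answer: $\frac{18340}{248287} \approx 0.073866$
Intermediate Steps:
$p{\left(D,X \right)} = - D + \frac{77}{13 + X}$ ($p{\left(D,X \right)} = \frac{146 - 69}{13 + X} - D = \frac{77}{13 + X} - D = - D + \frac{77}{13 + X}$)
$\frac{p{\left(-273,-282 \right)}}{52 \cdot 71} = \frac{\frac{1}{13 - 282} \left(77 - -3549 - \left(-273\right) \left(-282\right)\right)}{52 \cdot 71} = \frac{\frac{1}{-269} \left(77 + 3549 - 76986\right)}{3692} = \left(- \frac{1}{269}\right) \left(-73360\right) \frac{1}{3692} = \frac{73360}{269} \cdot \frac{1}{3692} = \frac{18340}{248287}$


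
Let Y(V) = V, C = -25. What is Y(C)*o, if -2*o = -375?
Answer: -9375/2 ≈ -4687.5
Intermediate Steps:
o = 375/2 (o = -1/2*(-375) = 375/2 ≈ 187.50)
Y(C)*o = -25*375/2 = -9375/2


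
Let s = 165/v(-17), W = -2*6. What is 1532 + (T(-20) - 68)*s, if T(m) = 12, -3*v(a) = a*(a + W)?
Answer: 782996/493 ≈ 1588.2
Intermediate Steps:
W = -12
v(a) = -a*(-12 + a)/3 (v(a) = -a*(a - 12)/3 = -a*(-12 + a)/3)
s = -495/493 (s = 165/(((1/3)*(-17)*(12 - 1*(-17)))) = 165/(((1/3)*(-17)*(12 + 17))) = 165/(((1/3)*(-17)*29)) = 165/(-493/3) = 165*(-3/493) = -495/493 ≈ -1.0041)
1532 + (T(-20) - 68)*s = 1532 + (12 - 68)*(-495/493) = 1532 - 56*(-495/493) = 1532 + 27720/493 = 782996/493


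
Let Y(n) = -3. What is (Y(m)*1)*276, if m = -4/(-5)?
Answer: -828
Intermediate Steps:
m = ⅘ (m = -4*(-⅕) = ⅘ ≈ 0.80000)
(Y(m)*1)*276 = -3*1*276 = -3*276 = -828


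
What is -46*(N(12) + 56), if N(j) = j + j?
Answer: -3680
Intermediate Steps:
N(j) = 2*j
-46*(N(12) + 56) = -46*(2*12 + 56) = -46*(24 + 56) = -46*80 = -3680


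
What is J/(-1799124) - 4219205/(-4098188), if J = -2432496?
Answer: 1463308241139/614429032276 ≈ 2.3816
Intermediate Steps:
J/(-1799124) - 4219205/(-4098188) = -2432496/(-1799124) - 4219205/(-4098188) = -2432496*(-1/1799124) - 4219205*(-1/4098188) = 202708/149927 + 4219205/4098188 = 1463308241139/614429032276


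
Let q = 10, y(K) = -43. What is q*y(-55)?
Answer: -430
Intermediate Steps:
q*y(-55) = 10*(-43) = -430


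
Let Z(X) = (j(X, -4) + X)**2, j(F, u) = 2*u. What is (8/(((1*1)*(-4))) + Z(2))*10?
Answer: 340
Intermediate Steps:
Z(X) = (-8 + X)**2 (Z(X) = (2*(-4) + X)**2 = (-8 + X)**2)
(8/(((1*1)*(-4))) + Z(2))*10 = (8/(((1*1)*(-4))) + (-8 + 2)**2)*10 = (8/((1*(-4))) + (-6)**2)*10 = (8/(-4) + 36)*10 = (8*(-1/4) + 36)*10 = (-2 + 36)*10 = 34*10 = 340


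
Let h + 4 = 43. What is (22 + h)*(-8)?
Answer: -488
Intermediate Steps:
h = 39 (h = -4 + 43 = 39)
(22 + h)*(-8) = (22 + 39)*(-8) = 61*(-8) = -488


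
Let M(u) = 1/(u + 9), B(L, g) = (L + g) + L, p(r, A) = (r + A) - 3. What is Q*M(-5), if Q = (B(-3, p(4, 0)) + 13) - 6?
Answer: ½ ≈ 0.50000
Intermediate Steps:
p(r, A) = -3 + A + r (p(r, A) = (A + r) - 3 = -3 + A + r)
B(L, g) = g + 2*L
Q = 2 (Q = (((-3 + 0 + 4) + 2*(-3)) + 13) - 6 = ((1 - 6) + 13) - 6 = (-5 + 13) - 6 = 8 - 6 = 2)
M(u) = 1/(9 + u)
Q*M(-5) = 2/(9 - 5) = 2/4 = 2*(¼) = ½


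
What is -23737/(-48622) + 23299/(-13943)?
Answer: -114554141/96848078 ≈ -1.1828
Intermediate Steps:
-23737/(-48622) + 23299/(-13943) = -23737*(-1/48622) + 23299*(-1/13943) = 3391/6946 - 23299/13943 = -114554141/96848078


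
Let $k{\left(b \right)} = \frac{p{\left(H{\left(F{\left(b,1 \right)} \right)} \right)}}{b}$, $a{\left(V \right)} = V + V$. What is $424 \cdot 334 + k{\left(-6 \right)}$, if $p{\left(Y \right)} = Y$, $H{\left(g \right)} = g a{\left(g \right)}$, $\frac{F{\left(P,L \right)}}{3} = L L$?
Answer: $141613$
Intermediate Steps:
$a{\left(V \right)} = 2 V$
$F{\left(P,L \right)} = 3 L^{2}$ ($F{\left(P,L \right)} = 3 L L = 3 L^{2}$)
$H{\left(g \right)} = 2 g^{2}$ ($H{\left(g \right)} = g 2 g = 2 g^{2}$)
$k{\left(b \right)} = \frac{18}{b}$ ($k{\left(b \right)} = \frac{2 \left(3 \cdot 1^{2}\right)^{2}}{b} = \frac{2 \left(3 \cdot 1\right)^{2}}{b} = \frac{2 \cdot 3^{2}}{b} = \frac{2 \cdot 9}{b} = \frac{18}{b}$)
$424 \cdot 334 + k{\left(-6 \right)} = 424 \cdot 334 + \frac{18}{-6} = 141616 + 18 \left(- \frac{1}{6}\right) = 141616 - 3 = 141613$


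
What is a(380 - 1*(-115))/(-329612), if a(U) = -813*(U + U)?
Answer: 402435/164806 ≈ 2.4419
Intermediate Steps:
a(U) = -1626*U
a(380 - 1*(-115))/(-329612) = -1626*(380 - 1*(-115))/(-329612) = -1626*(380 + 115)*(-1/329612) = -1626*495*(-1/329612) = -804870*(-1/329612) = 402435/164806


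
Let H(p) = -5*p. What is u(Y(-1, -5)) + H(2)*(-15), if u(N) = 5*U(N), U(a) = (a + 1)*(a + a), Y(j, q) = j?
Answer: 150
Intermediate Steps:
U(a) = 2*a*(1 + a) (U(a) = (1 + a)*(2*a) = 2*a*(1 + a))
u(N) = 10*N*(1 + N) (u(N) = 5*(2*N*(1 + N)) = 10*N*(1 + N))
u(Y(-1, -5)) + H(2)*(-15) = 10*(-1)*(1 - 1) - 5*2*(-15) = 10*(-1)*0 - 10*(-15) = 0 + 150 = 150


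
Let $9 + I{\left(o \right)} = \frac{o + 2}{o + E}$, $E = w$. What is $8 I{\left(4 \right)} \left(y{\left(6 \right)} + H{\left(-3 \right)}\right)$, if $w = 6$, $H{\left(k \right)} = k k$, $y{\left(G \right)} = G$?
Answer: $-1008$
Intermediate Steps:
$H{\left(k \right)} = k^{2}$
$E = 6$
$I{\left(o \right)} = -9 + \frac{2 + o}{6 + o}$ ($I{\left(o \right)} = -9 + \frac{o + 2}{o + 6} = -9 + \frac{2 + o}{6 + o}$)
$8 I{\left(4 \right)} \left(y{\left(6 \right)} + H{\left(-3 \right)}\right) = 8 \frac{4 \left(-13 - 8\right)}{6 + 4} \left(6 + \left(-3\right)^{2}\right) = 8 \frac{4 \left(-13 - 8\right)}{10} \left(6 + 9\right) = 8 \cdot 4 \cdot \frac{1}{10} \left(-21\right) 15 = 8 \left(- \frac{42}{5}\right) 15 = \left(- \frac{336}{5}\right) 15 = -1008$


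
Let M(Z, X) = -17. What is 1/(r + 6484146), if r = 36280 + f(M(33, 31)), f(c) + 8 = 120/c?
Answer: 17/110846986 ≈ 1.5336e-7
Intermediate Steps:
f(c) = -8 + 120/c
r = 616504/17 (r = 36280 + (-8 + 120/(-17)) = 36280 + (-8 + 120*(-1/17)) = 36280 + (-8 - 120/17) = 36280 - 256/17 = 616504/17 ≈ 36265.)
1/(r + 6484146) = 1/(616504/17 + 6484146) = 1/(110846986/17) = 17/110846986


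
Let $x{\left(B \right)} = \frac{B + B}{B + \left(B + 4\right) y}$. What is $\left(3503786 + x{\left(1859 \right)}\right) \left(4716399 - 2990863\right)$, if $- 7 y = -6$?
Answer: $\frac{146256626607849472}{24191} \approx 6.0459 \cdot 10^{12}$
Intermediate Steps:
$y = \frac{6}{7}$ ($y = \left(- \frac{1}{7}\right) \left(-6\right) = \frac{6}{7} \approx 0.85714$)
$x{\left(B \right)} = \frac{2 B}{\frac{24}{7} + \frac{13 B}{7}}$ ($x{\left(B \right)} = \frac{B + B}{B + \left(B + 4\right) \frac{6}{7}} = \frac{2 B}{B + \left(4 + B\right) \frac{6}{7}} = \frac{2 B}{B + \left(\frac{24}{7} + \frac{6 B}{7}\right)} = \frac{2 B}{\frac{24}{7} + \frac{13 B}{7}}$)
$\left(3503786 + x{\left(1859 \right)}\right) \left(4716399 - 2990863\right) = \left(3503786 + 14 \cdot 1859 \frac{1}{24 + 13 \cdot 1859}\right) \left(4716399 - 2990863\right) = \left(3503786 + 14 \cdot 1859 \frac{1}{24 + 24167}\right) 1725536 = \left(3503786 + 14 \cdot 1859 \cdot \frac{1}{24191}\right) 1725536 = \left(3503786 + \frac{26026}{24191}\right) 1725536 = \frac{84760113152}{24191} \cdot 1725536 = \frac{146256626607849472}{24191}$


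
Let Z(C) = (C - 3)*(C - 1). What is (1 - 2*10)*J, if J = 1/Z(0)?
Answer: -19/3 ≈ -6.3333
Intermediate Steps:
Z(C) = (-1 + C)*(-3 + C) (Z(C) = (-3 + C)*(-1 + C) = (-1 + C)*(-3 + C))
J = ⅓ (J = 1/(3 + 0² - 4*0) = 1/(3 + 0 + 0) = 1/3 = ⅓ ≈ 0.33333)
(1 - 2*10)*J = (1 - 2*10)*(⅓) = (1 - 20)*(⅓) = -19*⅓ = -19/3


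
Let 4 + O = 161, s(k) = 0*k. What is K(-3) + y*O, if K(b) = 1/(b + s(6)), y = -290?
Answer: -136591/3 ≈ -45530.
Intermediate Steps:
s(k) = 0
K(b) = 1/b (K(b) = 1/(b + 0) = 1/b)
O = 157 (O = -4 + 161 = 157)
K(-3) + y*O = 1/(-3) - 290*157 = -1/3 - 45530 = -136591/3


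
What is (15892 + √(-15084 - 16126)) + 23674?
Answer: 39566 + I*√31210 ≈ 39566.0 + 176.66*I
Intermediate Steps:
(15892 + √(-15084 - 16126)) + 23674 = (15892 + √(-31210)) + 23674 = (15892 + I*√31210) + 23674 = 39566 + I*√31210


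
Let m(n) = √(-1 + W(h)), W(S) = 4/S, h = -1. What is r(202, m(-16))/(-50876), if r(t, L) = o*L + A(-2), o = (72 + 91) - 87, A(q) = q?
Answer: 1/25438 - 19*I*√5/12719 ≈ 3.9311e-5 - 0.0033403*I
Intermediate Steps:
o = 76 (o = 163 - 87 = 76)
m(n) = I*√5 (m(n) = √(-1 + 4/(-1)) = √(-1 + 4*(-1)) = √(-1 - 4) = √(-5) = I*√5)
r(t, L) = -2 + 76*L (r(t, L) = 76*L - 2 = -2 + 76*L)
r(202, m(-16))/(-50876) = (-2 + 76*(I*√5))/(-50876) = (-2 + 76*I*√5)*(-1/50876) = 1/25438 - 19*I*√5/12719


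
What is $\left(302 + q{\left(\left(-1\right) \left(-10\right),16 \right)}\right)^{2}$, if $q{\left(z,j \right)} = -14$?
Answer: $82944$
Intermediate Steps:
$\left(302 + q{\left(\left(-1\right) \left(-10\right),16 \right)}\right)^{2} = \left(302 - 14\right)^{2} = 288^{2} = 82944$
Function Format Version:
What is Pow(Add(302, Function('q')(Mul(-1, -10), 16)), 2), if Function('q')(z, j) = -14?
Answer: 82944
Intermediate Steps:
Pow(Add(302, Function('q')(Mul(-1, -10), 16)), 2) = Pow(Add(302, -14), 2) = Pow(288, 2) = 82944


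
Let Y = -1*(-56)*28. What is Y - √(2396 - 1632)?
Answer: 1568 - 2*√191 ≈ 1540.4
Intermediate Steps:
Y = 1568 (Y = 56*28 = 1568)
Y - √(2396 - 1632) = 1568 - √(2396 - 1632) = 1568 - √764 = 1568 - 2*√191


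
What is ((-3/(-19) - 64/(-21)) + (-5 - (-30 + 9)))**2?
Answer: 58721569/159201 ≈ 368.85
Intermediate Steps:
((-3/(-19) - 64/(-21)) + (-5 - (-30 + 9)))**2 = ((-3*(-1/19) - 64*(-1/21)) + (-5 - 1*(-21)))**2 = ((3/19 + 64/21) + (-5 + 21))**2 = (1279/399 + 16)**2 = (7663/399)**2 = 58721569/159201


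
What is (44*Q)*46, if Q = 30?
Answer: 60720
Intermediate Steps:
(44*Q)*46 = (44*30)*46 = 1320*46 = 60720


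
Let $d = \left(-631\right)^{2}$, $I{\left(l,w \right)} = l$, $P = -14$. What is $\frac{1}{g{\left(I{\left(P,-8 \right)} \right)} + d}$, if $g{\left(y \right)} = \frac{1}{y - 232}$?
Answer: $\frac{246}{97947605} \approx 2.5115 \cdot 10^{-6}$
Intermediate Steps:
$d = 398161$
$g{\left(y \right)} = \frac{1}{-232 + y}$
$\frac{1}{g{\left(I{\left(P,-8 \right)} \right)} + d} = \frac{1}{\frac{1}{-232 - 14} + 398161} = \frac{1}{\frac{1}{-246} + 398161} = \frac{1}{- \frac{1}{246} + 398161} = \frac{1}{\frac{97947605}{246}} = \frac{246}{97947605}$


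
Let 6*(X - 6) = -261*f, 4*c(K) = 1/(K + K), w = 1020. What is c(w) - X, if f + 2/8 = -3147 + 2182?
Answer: -342674099/8160 ≈ -41994.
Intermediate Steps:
c(K) = 1/(8*K) (c(K) = 1/(4*(K + K)) = 1/(4*((2*K))) = (1/(2*K))/4 = 1/(8*K))
f = -3861/4 (f = -¼ + (-3147 + 2182) = -¼ - 965 = -3861/4 ≈ -965.25)
X = 335955/8 (X = 6 + (-261*(-3861/4))/6 = 6 + (⅙)*(1007721/4) = 6 + 335907/8 = 335955/8 ≈ 41994.)
c(w) - X = (⅛)/1020 - 1*335955/8 = (⅛)*(1/1020) - 335955/8 = 1/8160 - 335955/8 = -342674099/8160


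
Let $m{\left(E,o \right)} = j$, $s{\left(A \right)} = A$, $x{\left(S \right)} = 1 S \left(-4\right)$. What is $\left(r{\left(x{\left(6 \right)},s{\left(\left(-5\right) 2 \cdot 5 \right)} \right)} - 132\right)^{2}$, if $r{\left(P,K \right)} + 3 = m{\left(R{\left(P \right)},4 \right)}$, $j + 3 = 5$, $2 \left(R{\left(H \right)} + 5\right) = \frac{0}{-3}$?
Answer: $17689$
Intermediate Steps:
$x{\left(S \right)} = - 4 S$ ($x{\left(S \right)} = S \left(-4\right) = - 4 S$)
$R{\left(H \right)} = -5$ ($R{\left(H \right)} = -5 + \frac{0 \frac{1}{-3}}{2} = -5 + \frac{0 \left(- \frac{1}{3}\right)}{2} = -5 + \frac{1}{2} \cdot 0 = -5 + 0 = -5$)
$j = 2$ ($j = -3 + 5 = 2$)
$m{\left(E,o \right)} = 2$
$r{\left(P,K \right)} = -1$ ($r{\left(P,K \right)} = -3 + 2 = -1$)
$\left(r{\left(x{\left(6 \right)},s{\left(\left(-5\right) 2 \cdot 5 \right)} \right)} - 132\right)^{2} = \left(-1 - 132\right)^{2} = \left(-133\right)^{2} = 17689$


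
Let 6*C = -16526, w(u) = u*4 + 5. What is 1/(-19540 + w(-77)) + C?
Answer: -163962712/59529 ≈ -2754.3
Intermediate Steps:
w(u) = 5 + 4*u (w(u) = 4*u + 5 = 5 + 4*u)
C = -8263/3 (C = (1/6)*(-16526) = -8263/3 ≈ -2754.3)
1/(-19540 + w(-77)) + C = 1/(-19540 + (5 + 4*(-77))) - 8263/3 = 1/(-19540 + (5 - 308)) - 8263/3 = 1/(-19540 - 303) - 8263/3 = 1/(-19843) - 8263/3 = -1/19843 - 8263/3 = -163962712/59529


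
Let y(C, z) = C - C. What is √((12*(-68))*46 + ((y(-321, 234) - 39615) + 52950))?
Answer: 3*I*√2689 ≈ 155.57*I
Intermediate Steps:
y(C, z) = 0
√((12*(-68))*46 + ((y(-321, 234) - 39615) + 52950)) = √((12*(-68))*46 + ((0 - 39615) + 52950)) = √(-816*46 + (-39615 + 52950)) = √(-37536 + 13335) = √(-24201) = 3*I*√2689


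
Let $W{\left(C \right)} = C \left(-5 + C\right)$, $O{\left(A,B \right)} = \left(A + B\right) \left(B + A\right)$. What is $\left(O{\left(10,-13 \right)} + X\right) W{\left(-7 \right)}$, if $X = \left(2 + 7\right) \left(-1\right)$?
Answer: $0$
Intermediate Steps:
$O{\left(A,B \right)} = \left(A + B\right)^{2}$ ($O{\left(A,B \right)} = \left(A + B\right) \left(A + B\right) = \left(A + B\right)^{2}$)
$X = -9$ ($X = 9 \left(-1\right) = -9$)
$\left(O{\left(10,-13 \right)} + X\right) W{\left(-7 \right)} = \left(\left(10 - 13\right)^{2} - 9\right) \left(- 7 \left(-5 - 7\right)\right) = \left(\left(-3\right)^{2} - 9\right) \left(\left(-7\right) \left(-12\right)\right) = \left(9 - 9\right) 84 = 0 \cdot 84 = 0$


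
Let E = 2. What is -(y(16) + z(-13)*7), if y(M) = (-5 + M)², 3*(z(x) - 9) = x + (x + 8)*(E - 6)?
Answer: -601/3 ≈ -200.33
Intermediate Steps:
z(x) = -5/3 - x (z(x) = 9 + (x + (x + 8)*(2 - 6))/3 = 9 + (x + (8 + x)*(-4))/3 = 9 + (x + (-32 - 4*x))/3 = 9 + (-32 - 3*x)/3 = 9 + (-32/3 - x) = -5/3 - x)
-(y(16) + z(-13)*7) = -((-5 + 16)² + (-5/3 - 1*(-13))*7) = -(11² + (-5/3 + 13)*7) = -(121 + (34/3)*7) = -(121 + 238/3) = -1*601/3 = -601/3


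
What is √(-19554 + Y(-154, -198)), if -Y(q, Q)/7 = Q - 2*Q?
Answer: 2*I*√5235 ≈ 144.71*I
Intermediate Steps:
Y(q, Q) = 7*Q (Y(q, Q) = -7*(Q - 2*Q) = -(-7)*Q = 7*Q)
√(-19554 + Y(-154, -198)) = √(-19554 + 7*(-198)) = √(-19554 - 1386) = √(-20940) = 2*I*√5235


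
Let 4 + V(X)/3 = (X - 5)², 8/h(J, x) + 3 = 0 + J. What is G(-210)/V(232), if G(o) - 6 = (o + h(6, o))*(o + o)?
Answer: 87086/154575 ≈ 0.56339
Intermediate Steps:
h(J, x) = 8/(-3 + J) (h(J, x) = 8/(-3 + (0 + J)) = 8/(-3 + J))
G(o) = 6 + 2*o*(8/3 + o) (G(o) = 6 + (o + 8/(-3 + 6))*(o + o) = 6 + (o + 8/3)*(2*o) = 6 + (8/3 + o)*(2*o) = 6 + 2*o*(8/3 + o))
V(X) = -12 + 3*(-5 + X)² (V(X) = -12 + 3*(X - 5)² = -12 + 3*(-5 + X)²)
G(-210)/V(232) = (6 + 2*(-210)² + (16/3)*(-210))/(-12 + 3*(-5 + 232)²) = (6 + 2*44100 - 1120)/(-12 + 3*227²) = (6 + 88200 - 1120)/(-12 + 3*51529) = 87086/(-12 + 154587) = 87086/154575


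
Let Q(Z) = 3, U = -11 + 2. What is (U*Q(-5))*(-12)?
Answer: 324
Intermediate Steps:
U = -9
(U*Q(-5))*(-12) = -9*3*(-12) = -27*(-12) = 324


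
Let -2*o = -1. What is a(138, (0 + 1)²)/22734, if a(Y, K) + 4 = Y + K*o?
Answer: 269/45468 ≈ 0.0059162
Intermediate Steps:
o = ½ (o = -½*(-1) = ½ ≈ 0.50000)
a(Y, K) = -4 + Y + K/2 (a(Y, K) = -4 + (Y + K*(½)) = -4 + (Y + K/2) = -4 + Y + K/2)
a(138, (0 + 1)²)/22734 = (-4 + 138 + (0 + 1)²/2)/22734 = (-4 + 138 + (½)*1²)*(1/22734) = (-4 + 138 + (½)*1)*(1/22734) = (-4 + 138 + ½)*(1/22734) = (269/2)*(1/22734) = 269/45468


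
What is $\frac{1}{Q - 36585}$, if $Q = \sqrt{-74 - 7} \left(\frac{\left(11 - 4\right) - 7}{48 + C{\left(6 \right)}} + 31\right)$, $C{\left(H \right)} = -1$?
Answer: $- \frac{1355}{49575558} - \frac{31 i}{148726674} \approx -2.7332 \cdot 10^{-5} - 2.0844 \cdot 10^{-7} i$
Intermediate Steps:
$Q = 279 i$ ($Q = \sqrt{-74 - 7} \left(\frac{\left(11 - 4\right) - 7}{48 - 1} + 31\right) = \sqrt{-81} \left(\frac{\left(11 - 4\right) - 7}{47} + 31\right) = 9 i \left(\left(7 - 7\right) \frac{1}{47} + 31\right) = 9 i \left(0 \cdot \frac{1}{47} + 31\right) = 9 i \left(0 + 31\right) = 9 i 31 = 279 i \approx 279.0 i$)
$\frac{1}{Q - 36585} = \frac{1}{279 i - 36585} = \frac{1}{-36585 + 279 i} = \frac{-36585 - 279 i}{1338540066}$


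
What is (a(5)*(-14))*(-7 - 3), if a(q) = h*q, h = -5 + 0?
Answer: -3500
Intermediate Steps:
h = -5
a(q) = -5*q
(a(5)*(-14))*(-7 - 3) = (-5*5*(-14))*(-7 - 3) = -25*(-14)*(-10) = 350*(-10) = -3500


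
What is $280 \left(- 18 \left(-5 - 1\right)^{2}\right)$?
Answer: $-181440$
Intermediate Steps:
$280 \left(- 18 \left(-5 - 1\right)^{2}\right) = 280 \left(- 18 \left(-6\right)^{2}\right) = 280 \left(\left(-18\right) 36\right) = 280 \left(-648\right) = -181440$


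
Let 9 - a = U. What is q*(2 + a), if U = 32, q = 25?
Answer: -525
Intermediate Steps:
a = -23 (a = 9 - 1*32 = 9 - 32 = -23)
q*(2 + a) = 25*(2 - 23) = 25*(-21) = -525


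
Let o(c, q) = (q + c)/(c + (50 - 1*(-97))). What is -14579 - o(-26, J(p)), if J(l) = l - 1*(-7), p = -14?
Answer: -160366/11 ≈ -14579.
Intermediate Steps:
J(l) = 7 + l (J(l) = l + 7 = 7 + l)
o(c, q) = (c + q)/(147 + c) (o(c, q) = (c + q)/(c + (50 + 97)) = (c + q)/(c + 147) = (c + q)/(147 + c))
-14579 - o(-26, J(p)) = -14579 - (-26 + (7 - 14))/(147 - 26) = -14579 - (-26 - 7)/121 = -14579 - (-33)/121 = -14579 - 1*(-3/11) = -14579 + 3/11 = -160366/11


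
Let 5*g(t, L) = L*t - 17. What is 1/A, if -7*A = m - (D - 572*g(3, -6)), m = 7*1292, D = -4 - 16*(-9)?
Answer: -1/700 ≈ -0.0014286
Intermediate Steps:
g(t, L) = -17/5 + L*t/5 (g(t, L) = (L*t - 17)/5 = (-17 + L*t)/5 = -17/5 + L*t/5)
D = 140 (D = -4 + 144 = 140)
m = 9044
A = -700 (A = -(9044 - (140 - 572*(-17/5 + (1/5)*(-6)*3)))/7 = -(9044 - (140 - 572*(-17/5 - 18/5)))/7 = -(9044 - (140 - 572*(-7)))/7 = -(9044 - (140 + 4004))/7 = -(9044 - 1*4144)/7 = -(9044 - 4144)/7 = -1/7*4900 = -700)
1/A = 1/(-700) = -1/700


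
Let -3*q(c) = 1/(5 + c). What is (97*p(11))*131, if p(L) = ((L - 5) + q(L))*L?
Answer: 40115999/48 ≈ 8.3575e+5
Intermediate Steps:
q(c) = -1/(3*(5 + c))
p(L) = L*(-5 + L - 1/(15 + 3*L)) (p(L) = ((L - 5) - 1/(15 + 3*L))*L = ((-5 + L) - 1/(15 + 3*L))*L = (-5 + L - 1/(15 + 3*L))*L = L*(-5 + L - 1/(15 + 3*L)))
(97*p(11))*131 = (97*((⅓)*11*(-76 + 3*11²)/(5 + 11)))*131 = (97*((⅓)*11*(-76 + 3*121)/16))*131 = (97*((⅓)*11*(1/16)*(-76 + 363)))*131 = (97*((⅓)*11*(1/16)*287))*131 = (97*(3157/48))*131 = (306229/48)*131 = 40115999/48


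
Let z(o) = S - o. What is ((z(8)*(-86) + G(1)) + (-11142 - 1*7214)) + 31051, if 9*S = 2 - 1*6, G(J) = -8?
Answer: 120719/9 ≈ 13413.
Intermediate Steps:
S = -4/9 (S = (2 - 1*6)/9 = (2 - 6)/9 = (⅑)*(-4) = -4/9 ≈ -0.44444)
z(o) = -4/9 - o
((z(8)*(-86) + G(1)) + (-11142 - 1*7214)) + 31051 = (((-4/9 - 1*8)*(-86) - 8) + (-11142 - 1*7214)) + 31051 = (((-4/9 - 8)*(-86) - 8) + (-11142 - 7214)) + 31051 = ((-76/9*(-86) - 8) - 18356) + 31051 = ((6536/9 - 8) - 18356) + 31051 = (6464/9 - 18356) + 31051 = -158740/9 + 31051 = 120719/9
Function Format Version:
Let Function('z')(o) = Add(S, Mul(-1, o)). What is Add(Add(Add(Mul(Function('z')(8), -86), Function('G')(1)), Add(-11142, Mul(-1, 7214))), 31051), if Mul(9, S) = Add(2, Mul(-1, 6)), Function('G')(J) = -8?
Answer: Rational(120719, 9) ≈ 13413.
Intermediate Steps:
S = Rational(-4, 9) (S = Mul(Rational(1, 9), Add(2, Mul(-1, 6))) = Mul(Rational(1, 9), Add(2, -6)) = Mul(Rational(1, 9), -4) = Rational(-4, 9) ≈ -0.44444)
Function('z')(o) = Add(Rational(-4, 9), Mul(-1, o))
Add(Add(Add(Mul(Function('z')(8), -86), Function('G')(1)), Add(-11142, Mul(-1, 7214))), 31051) = Add(Add(Add(Mul(Add(Rational(-4, 9), Mul(-1, 8)), -86), -8), Add(-11142, Mul(-1, 7214))), 31051) = Add(Add(Add(Mul(Add(Rational(-4, 9), -8), -86), -8), Add(-11142, -7214)), 31051) = Add(Add(Add(Mul(Rational(-76, 9), -86), -8), -18356), 31051) = Add(Add(Add(Rational(6536, 9), -8), -18356), 31051) = Add(Add(Rational(6464, 9), -18356), 31051) = Add(Rational(-158740, 9), 31051) = Rational(120719, 9)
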